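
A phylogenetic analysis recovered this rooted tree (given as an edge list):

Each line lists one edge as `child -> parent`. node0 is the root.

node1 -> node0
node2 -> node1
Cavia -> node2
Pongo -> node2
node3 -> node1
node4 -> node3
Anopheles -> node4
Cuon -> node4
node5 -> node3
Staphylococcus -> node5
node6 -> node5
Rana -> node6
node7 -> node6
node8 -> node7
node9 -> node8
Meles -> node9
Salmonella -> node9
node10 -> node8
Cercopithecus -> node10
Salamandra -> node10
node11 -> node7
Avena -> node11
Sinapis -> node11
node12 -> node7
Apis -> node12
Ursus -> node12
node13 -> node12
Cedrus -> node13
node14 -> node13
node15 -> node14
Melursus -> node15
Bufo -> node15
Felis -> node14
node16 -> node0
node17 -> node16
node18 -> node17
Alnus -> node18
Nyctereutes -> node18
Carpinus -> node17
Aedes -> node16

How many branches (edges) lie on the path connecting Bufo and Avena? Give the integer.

The MRCA of Bufo and Avena is the node subtending (((Meles,Salmonella),(Cercopithecus,Salamandra)),(Avena,Sinapis),(Apis,Ursus,(Cedrus,((Melursus,Bufo),Felis)))).
From Bufo up to that node: 5 branches. From Avena up to the same node: 2 branches. Total: 5 + 2 = 7.

7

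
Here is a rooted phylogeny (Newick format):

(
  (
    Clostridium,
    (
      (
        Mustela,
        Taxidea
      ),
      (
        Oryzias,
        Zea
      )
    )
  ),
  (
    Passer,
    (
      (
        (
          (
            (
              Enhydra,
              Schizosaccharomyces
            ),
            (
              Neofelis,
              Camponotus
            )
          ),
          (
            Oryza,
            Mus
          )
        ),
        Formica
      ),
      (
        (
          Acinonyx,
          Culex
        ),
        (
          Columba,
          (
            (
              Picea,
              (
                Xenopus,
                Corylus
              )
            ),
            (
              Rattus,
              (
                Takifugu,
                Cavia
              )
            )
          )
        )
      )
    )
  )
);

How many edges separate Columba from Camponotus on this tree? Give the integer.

8

The MRCA of Columba and Camponotus is the node subtending (((((Enhydra,Schizosaccharomyces),(Neofelis,Camponotus)),(Oryza,Mus)),Formica),((Acinonyx,Culex),(Columba,((Picea,(Xenopus,Corylus)),(Rattus,(Takifugu,Cavia)))))).
From Columba up to that node: 3 branches. From Camponotus up to the same node: 5 branches. Total: 3 + 5 = 8.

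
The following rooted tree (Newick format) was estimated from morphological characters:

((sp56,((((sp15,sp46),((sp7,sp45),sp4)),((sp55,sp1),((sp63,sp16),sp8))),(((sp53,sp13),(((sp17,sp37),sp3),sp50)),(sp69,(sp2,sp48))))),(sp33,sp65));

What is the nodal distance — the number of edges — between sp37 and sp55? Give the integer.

The MRCA of sp37 and sp55 is the node subtending ((((sp15,sp46),((sp7,sp45),sp4)),((sp55,sp1),((sp63,sp16),sp8))),(((sp53,sp13),(((sp17,sp37),sp3),sp50)),(sp69,(sp2,sp48)))).
From sp37 up to that node: 6 branches. From sp55 up to the same node: 4 branches. Total: 6 + 4 = 10.

10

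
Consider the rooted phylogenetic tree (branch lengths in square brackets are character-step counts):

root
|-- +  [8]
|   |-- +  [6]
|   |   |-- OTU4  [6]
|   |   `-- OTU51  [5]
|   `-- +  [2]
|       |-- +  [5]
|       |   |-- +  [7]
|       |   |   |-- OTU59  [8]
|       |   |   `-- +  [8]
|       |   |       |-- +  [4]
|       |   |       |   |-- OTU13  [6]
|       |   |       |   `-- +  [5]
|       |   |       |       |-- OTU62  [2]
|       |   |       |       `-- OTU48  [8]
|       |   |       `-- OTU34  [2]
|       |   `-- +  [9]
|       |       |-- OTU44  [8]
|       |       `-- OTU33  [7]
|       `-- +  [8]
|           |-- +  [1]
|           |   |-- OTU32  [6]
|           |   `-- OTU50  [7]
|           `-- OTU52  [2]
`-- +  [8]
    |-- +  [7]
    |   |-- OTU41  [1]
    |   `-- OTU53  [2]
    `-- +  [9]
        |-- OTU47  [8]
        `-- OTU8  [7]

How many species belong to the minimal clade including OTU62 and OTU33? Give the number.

The MRCA of OTU62 and OTU33 is the node subtending ((OTU59,((OTU13,(OTU62,OTU48)),OTU34)),(OTU44,OTU33)).
That clade contains 7 terminal taxa: OTU13, OTU33, OTU34, OTU44, OTU48, OTU59, OTU62.

7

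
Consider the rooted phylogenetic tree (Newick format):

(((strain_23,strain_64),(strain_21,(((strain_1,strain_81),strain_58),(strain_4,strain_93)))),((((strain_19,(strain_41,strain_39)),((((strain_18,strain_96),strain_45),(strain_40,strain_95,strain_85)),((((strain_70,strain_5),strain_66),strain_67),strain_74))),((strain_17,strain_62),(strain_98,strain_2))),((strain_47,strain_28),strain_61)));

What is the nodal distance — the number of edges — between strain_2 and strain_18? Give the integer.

The MRCA of strain_2 and strain_18 is the node subtending (((strain_19,(strain_41,strain_39)),((((strain_18,strain_96),strain_45),(strain_40,strain_95,strain_85)),((((strain_70,strain_5),strain_66),strain_67),strain_74))),((strain_17,strain_62),(strain_98,strain_2))).
From strain_2 up to that node: 3 branches. From strain_18 up to the same node: 6 branches. Total: 3 + 6 = 9.

9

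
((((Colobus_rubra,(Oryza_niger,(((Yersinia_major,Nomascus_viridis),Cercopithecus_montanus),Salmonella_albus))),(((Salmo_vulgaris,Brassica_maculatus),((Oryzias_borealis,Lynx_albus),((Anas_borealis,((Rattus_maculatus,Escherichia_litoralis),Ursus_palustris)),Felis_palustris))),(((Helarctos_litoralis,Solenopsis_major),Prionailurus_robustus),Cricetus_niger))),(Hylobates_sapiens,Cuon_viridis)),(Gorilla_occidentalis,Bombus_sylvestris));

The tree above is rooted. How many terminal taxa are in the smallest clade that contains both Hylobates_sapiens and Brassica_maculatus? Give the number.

21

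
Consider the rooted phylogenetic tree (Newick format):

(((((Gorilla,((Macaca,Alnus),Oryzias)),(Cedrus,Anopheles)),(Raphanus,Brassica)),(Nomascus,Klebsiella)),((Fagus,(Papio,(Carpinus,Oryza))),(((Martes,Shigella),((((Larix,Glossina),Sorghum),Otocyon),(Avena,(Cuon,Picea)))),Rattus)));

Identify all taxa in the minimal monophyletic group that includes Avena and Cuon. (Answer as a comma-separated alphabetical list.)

Tracing Avena: it sits inside (Avena,(Cuon,Picea)).
Tracing Cuon: it sits inside (Cuon,Picea).
The smallest clade enclosing both is (Avena,(Cuon,Picea)); the answer is its 3 terminal taxa in alphabetical order.

Avena, Cuon, Picea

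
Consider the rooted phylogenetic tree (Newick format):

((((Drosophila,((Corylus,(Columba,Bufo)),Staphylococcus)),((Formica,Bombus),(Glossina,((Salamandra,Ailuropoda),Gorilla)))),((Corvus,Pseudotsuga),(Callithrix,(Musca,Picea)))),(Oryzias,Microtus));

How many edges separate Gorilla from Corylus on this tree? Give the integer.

8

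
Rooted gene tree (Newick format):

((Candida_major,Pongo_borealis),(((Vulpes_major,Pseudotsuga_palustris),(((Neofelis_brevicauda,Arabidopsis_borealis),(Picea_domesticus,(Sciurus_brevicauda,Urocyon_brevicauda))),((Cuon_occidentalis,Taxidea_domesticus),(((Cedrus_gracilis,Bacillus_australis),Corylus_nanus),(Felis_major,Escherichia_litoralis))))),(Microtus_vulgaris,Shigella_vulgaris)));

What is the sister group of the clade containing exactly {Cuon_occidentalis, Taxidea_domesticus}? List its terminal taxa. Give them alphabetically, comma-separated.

Bacillus_australis, Cedrus_gracilis, Corylus_nanus, Escherichia_litoralis, Felis_major

The clade containing exactly {Cuon_occidentalis, Taxidea_domesticus} attaches to the tree at the node subtending ((Cuon_occidentalis,Taxidea_domesticus),(((Cedrus_gracilis,Bacillus_australis),Corylus_nanus),(Felis_major,Escherichia_litoralis))).
The other lineage descending from that same node — the sister group — is (((Cedrus_gracilis,Bacillus_australis),Corylus_nanus),(Felis_major,Escherichia_litoralis)); its 5 tips in alphabetical order are the answer.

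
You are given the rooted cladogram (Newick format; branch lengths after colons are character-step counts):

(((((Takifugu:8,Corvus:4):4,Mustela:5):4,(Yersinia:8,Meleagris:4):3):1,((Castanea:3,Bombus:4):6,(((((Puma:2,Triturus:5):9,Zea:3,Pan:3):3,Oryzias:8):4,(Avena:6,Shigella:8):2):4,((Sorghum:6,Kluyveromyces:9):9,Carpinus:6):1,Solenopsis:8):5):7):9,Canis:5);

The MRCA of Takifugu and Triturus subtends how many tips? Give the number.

18

The MRCA of Takifugu and Triturus is the node subtending ((((Takifugu,Corvus),Mustela),(Yersinia,Meleagris)),((Castanea,Bombus),(((((Puma,Triturus),Zea,Pan),Oryzias),(Avena,Shigella)),((Sorghum,Kluyveromyces),Carpinus),Solenopsis))).
That clade contains 18 terminal taxa: Avena, Bombus, Carpinus, Castanea, Corvus, Kluyveromyces, Meleagris, Mustela, Oryzias, Pan, Puma, Shigella, Solenopsis, Sorghum, Takifugu, Triturus, Yersinia, Zea.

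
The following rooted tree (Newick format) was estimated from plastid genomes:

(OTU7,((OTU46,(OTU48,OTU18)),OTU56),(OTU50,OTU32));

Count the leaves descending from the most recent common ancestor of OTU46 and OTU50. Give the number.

7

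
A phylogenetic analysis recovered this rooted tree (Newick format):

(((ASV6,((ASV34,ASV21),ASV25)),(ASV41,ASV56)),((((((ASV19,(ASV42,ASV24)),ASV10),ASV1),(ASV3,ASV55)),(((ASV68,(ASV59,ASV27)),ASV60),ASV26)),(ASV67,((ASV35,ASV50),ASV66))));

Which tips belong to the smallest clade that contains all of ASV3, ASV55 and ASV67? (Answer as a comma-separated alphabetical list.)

Tracing ASV3: it sits inside (ASV3,ASV55).
Tracing ASV55: it sits inside (ASV3,ASV55).
Tracing ASV67: it sits inside (ASV67,((ASV35,ASV50),ASV66)).
The smallest clade enclosing all 3 is ((((((ASV19,(ASV42,ASV24)),ASV10),ASV1),(ASV3,ASV55)),(((ASV68,(ASV59,ASV27)),ASV60),ASV26)),(ASV67,((ASV35,ASV50),ASV66))); the answer is its 16 terminal taxa in alphabetical order.

ASV1, ASV10, ASV19, ASV24, ASV26, ASV27, ASV3, ASV35, ASV42, ASV50, ASV55, ASV59, ASV60, ASV66, ASV67, ASV68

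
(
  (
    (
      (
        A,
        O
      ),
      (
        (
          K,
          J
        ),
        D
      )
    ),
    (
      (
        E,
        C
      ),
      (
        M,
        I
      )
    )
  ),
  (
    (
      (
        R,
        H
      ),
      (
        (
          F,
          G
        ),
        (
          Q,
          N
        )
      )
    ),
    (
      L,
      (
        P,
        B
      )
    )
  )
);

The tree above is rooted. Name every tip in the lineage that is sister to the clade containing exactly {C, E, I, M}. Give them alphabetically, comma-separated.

The clade containing exactly {C, E, I, M} attaches to the tree at the node subtending (((A,O),((K,J),D)),((E,C),(M,I))).
The other lineage descending from that same node — the sister group — is ((A,O),((K,J),D)); its 5 tips in alphabetical order are the answer.

A, D, J, K, O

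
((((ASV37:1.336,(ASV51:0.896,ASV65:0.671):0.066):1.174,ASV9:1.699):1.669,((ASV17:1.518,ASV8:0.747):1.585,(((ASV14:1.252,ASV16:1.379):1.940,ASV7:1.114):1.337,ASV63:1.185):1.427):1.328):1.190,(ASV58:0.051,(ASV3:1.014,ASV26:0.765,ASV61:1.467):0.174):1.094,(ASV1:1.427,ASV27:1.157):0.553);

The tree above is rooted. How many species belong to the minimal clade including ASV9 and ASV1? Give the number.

16

The MRCA of ASV9 and ASV1 is the root, so the clade is the entire tree.
That clade contains 16 terminal taxa: ASV1, ASV14, ASV16, ASV17, ASV26, ASV27, ASV3, ASV37, ASV51, ASV58, ASV61, ASV63, ASV65, ASV7, ASV8, ASV9.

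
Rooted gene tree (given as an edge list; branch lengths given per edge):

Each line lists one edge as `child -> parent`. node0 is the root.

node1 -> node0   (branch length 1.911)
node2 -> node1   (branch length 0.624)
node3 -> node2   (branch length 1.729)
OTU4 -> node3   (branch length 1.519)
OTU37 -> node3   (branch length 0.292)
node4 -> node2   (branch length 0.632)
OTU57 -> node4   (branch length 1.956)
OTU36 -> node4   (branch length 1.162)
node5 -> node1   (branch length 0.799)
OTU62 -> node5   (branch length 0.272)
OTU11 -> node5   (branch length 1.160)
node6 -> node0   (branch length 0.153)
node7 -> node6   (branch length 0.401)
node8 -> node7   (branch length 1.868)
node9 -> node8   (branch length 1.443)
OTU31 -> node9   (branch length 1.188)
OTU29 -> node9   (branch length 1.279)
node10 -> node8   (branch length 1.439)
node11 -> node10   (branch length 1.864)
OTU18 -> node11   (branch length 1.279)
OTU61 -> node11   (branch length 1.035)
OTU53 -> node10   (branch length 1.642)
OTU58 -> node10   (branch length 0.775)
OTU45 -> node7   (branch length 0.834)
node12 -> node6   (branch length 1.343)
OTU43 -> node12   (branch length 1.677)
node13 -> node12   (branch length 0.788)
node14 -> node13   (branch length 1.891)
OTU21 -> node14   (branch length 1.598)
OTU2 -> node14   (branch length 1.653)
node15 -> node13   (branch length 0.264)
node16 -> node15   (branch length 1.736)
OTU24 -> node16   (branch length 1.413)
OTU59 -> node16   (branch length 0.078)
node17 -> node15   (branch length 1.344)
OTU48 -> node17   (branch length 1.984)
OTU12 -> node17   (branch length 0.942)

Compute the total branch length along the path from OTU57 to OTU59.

9.485

The path runs OTU57 → … → MRCA → … → OTU59; the MRCA is the root of the tree.
Branch lengths along that path: 1.956 + 0.632 + 0.624 + 1.911 + 0.153 + 1.343 + 0.788 + 0.264 + 1.736 + 0.078 = 9.485.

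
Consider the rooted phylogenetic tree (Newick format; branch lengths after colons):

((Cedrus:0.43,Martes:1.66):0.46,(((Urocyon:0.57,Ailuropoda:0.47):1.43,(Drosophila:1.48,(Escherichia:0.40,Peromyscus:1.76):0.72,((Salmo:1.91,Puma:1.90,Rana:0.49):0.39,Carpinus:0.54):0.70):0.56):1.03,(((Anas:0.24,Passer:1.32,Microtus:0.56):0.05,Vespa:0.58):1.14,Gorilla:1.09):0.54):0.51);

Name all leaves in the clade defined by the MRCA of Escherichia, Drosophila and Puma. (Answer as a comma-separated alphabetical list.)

Tracing Escherichia: it sits inside (Escherichia,Peromyscus).
Tracing Drosophila: it sits inside (Drosophila,(Escherichia,Peromyscus),((Salmo,Puma,Rana),Carpinus)).
Tracing Puma: it sits inside (Salmo,Puma,Rana).
The smallest clade enclosing all 3 is (Drosophila,(Escherichia,Peromyscus),((Salmo,Puma,Rana),Carpinus)); the answer is its 7 terminal taxa in alphabetical order.

Carpinus, Drosophila, Escherichia, Peromyscus, Puma, Rana, Salmo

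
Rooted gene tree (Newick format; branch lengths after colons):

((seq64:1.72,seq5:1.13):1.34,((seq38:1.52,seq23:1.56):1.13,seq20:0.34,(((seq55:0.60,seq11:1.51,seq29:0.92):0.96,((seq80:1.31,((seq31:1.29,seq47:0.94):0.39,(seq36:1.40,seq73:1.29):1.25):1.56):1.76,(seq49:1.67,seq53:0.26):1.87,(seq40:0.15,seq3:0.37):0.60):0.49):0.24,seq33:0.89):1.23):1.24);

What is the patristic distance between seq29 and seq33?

The path runs seq29 → … → MRCA → … → seq33; the MRCA is the node subtending (((seq55,seq11,seq29),((seq80,((seq31,seq47),(seq36,seq73))),(seq49,seq53),(seq40,seq3))),seq33).
Branch lengths along that path: 0.92 + 0.96 + 0.24 + 0.89 = 3.01.

3.01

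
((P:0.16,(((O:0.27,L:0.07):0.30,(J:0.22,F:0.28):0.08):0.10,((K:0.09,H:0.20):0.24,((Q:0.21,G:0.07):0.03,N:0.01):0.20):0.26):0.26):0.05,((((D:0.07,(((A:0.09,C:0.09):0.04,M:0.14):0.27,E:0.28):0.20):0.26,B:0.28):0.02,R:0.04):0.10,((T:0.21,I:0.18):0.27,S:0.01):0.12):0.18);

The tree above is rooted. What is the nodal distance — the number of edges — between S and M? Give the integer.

8

The MRCA of S and M is the node subtending ((((D,(((A,C),M),E)),B),R),((T,I),S)).
From S up to that node: 2 branches. From M up to the same node: 6 branches. Total: 2 + 6 = 8.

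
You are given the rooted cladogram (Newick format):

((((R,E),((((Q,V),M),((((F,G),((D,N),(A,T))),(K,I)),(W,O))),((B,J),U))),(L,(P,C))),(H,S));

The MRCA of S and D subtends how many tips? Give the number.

The MRCA of S and D is the root, so the clade is the entire tree.
That clade contains 23 terminal taxa: A, B, C, D, E, F, G, H, I, J, K, L, M, N, O, P, Q, R, S, T, U, V, W.

23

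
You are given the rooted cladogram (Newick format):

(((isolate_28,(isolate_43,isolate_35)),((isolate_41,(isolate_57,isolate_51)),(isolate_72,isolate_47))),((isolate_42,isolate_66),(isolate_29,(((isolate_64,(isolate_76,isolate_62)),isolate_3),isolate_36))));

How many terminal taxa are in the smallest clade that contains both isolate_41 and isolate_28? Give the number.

8

The MRCA of isolate_41 and isolate_28 is the node subtending ((isolate_28,(isolate_43,isolate_35)),((isolate_41,(isolate_57,isolate_51)),(isolate_72,isolate_47))).
That clade contains 8 terminal taxa: isolate_28, isolate_35, isolate_41, isolate_43, isolate_47, isolate_51, isolate_57, isolate_72.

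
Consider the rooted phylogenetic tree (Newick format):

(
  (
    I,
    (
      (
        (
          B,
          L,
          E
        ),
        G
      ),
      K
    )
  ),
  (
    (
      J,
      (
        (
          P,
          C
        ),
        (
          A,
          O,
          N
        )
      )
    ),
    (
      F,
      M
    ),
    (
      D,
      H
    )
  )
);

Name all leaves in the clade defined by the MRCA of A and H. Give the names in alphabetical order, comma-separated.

A, C, D, F, H, J, M, N, O, P

Tracing A: it sits inside (A,O,N).
Tracing H: it sits inside (D,H).
The smallest clade enclosing both is ((J,((P,C),(A,O,N))),(F,M),(D,H)); the answer is its 10 terminal taxa in alphabetical order.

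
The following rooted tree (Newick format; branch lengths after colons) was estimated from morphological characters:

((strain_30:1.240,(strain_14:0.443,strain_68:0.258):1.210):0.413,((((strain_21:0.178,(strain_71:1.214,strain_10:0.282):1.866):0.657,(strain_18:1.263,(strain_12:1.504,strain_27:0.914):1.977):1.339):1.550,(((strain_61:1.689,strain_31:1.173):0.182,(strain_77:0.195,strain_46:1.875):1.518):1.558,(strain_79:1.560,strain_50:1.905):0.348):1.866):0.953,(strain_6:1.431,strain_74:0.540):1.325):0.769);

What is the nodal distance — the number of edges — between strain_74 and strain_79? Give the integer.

The MRCA of strain_74 and strain_79 is the node subtending ((((strain_21,(strain_71,strain_10)),(strain_18,(strain_12,strain_27))),(((strain_61,strain_31),(strain_77,strain_46)),(strain_79,strain_50))),(strain_6,strain_74)).
From strain_74 up to that node: 2 branches. From strain_79 up to the same node: 4 branches. Total: 2 + 4 = 6.

6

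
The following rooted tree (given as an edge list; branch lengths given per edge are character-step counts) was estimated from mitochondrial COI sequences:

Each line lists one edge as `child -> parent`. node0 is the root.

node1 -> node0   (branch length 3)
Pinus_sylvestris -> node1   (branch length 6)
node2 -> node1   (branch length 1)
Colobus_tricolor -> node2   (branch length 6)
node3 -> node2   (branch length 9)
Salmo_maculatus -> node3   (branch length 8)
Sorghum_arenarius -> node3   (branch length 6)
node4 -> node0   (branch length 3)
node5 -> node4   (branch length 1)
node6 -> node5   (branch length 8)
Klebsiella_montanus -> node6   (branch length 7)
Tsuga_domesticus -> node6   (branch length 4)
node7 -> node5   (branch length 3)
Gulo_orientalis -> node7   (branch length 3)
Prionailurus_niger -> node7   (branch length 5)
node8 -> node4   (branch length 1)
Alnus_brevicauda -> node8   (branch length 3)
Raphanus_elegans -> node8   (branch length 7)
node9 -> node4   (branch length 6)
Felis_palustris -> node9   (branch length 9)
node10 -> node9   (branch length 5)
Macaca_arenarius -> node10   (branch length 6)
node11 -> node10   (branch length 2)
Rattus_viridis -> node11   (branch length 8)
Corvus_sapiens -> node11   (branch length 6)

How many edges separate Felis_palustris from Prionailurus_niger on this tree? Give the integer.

The MRCA of Felis_palustris and Prionailurus_niger is the node subtending (((Klebsiella_montanus,Tsuga_domesticus),(Gulo_orientalis,Prionailurus_niger)),(Alnus_brevicauda,Raphanus_elegans),(Felis_palustris,(Macaca_arenarius,(Rattus_viridis,Corvus_sapiens)))).
From Felis_palustris up to that node: 2 branches. From Prionailurus_niger up to the same node: 3 branches. Total: 2 + 3 = 5.

5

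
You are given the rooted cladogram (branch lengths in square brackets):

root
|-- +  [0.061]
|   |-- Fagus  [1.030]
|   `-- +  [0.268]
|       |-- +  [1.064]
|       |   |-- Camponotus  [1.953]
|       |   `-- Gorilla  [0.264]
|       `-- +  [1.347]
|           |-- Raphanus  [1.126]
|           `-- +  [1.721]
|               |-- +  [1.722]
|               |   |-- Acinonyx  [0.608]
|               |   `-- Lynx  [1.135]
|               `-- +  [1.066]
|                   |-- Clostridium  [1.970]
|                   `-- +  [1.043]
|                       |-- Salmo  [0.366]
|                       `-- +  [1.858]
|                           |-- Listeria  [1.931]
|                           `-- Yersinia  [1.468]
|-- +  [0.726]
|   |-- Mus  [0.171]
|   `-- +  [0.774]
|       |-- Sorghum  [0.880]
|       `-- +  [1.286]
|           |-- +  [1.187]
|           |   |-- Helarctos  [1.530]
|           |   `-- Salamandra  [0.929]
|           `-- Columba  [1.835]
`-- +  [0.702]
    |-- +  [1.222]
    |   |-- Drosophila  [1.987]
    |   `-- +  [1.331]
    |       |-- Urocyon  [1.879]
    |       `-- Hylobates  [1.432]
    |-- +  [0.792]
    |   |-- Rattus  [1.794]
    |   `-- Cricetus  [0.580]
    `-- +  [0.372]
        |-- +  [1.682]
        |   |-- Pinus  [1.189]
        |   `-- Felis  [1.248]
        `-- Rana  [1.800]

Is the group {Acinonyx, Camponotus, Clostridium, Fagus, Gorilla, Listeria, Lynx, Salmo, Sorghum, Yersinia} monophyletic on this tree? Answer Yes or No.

No

The MRCA of the listed taxa is the root, so the smallest clade containing them is the whole tree.
That clade also contains Columba, Cricetus, Drosophila, Felis, Helarctos, Hylobates, Mus, Pinus, Rana, Raphanus, Rattus, Salamandra, Urocyon, which are not in the proposed group, so the group is not monophyletic.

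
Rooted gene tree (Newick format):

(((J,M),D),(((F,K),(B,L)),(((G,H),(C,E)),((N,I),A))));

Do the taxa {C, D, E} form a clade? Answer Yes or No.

No

The MRCA of the listed taxa is the root, so the smallest clade containing them is the whole tree.
That clade also contains A, B, F, G, H, I, J, K, L, M, N, which are not in the proposed group, so the group is not monophyletic.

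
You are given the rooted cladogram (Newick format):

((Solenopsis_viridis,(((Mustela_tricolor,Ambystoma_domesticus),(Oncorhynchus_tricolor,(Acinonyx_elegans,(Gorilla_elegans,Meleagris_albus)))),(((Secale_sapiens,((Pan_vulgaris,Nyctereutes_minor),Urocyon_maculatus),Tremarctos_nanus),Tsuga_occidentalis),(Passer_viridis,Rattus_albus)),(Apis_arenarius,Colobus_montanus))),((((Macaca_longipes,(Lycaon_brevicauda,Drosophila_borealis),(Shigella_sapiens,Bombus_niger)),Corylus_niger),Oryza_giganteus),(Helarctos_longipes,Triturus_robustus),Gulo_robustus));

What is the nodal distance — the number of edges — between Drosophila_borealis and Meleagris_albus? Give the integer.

13

The MRCA of Drosophila_borealis and Meleagris_albus is the root of the tree.
From Drosophila_borealis up to that node: 6 branches. From Meleagris_albus up to the same node: 7 branches. Total: 6 + 7 = 13.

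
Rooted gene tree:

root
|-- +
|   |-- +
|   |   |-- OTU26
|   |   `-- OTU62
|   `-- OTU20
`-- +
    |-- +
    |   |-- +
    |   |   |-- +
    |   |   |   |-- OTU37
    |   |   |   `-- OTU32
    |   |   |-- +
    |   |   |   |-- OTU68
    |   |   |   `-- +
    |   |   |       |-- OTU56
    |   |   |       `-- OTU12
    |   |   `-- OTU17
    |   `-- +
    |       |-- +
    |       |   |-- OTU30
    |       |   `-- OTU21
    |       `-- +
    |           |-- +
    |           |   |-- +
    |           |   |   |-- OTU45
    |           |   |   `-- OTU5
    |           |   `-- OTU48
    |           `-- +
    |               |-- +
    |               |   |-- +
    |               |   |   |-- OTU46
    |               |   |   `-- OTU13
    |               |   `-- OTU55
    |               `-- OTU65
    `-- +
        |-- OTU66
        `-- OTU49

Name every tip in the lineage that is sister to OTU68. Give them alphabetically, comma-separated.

OTU68 attaches to the tree at the node subtending (OTU68,(OTU56,OTU12)).
The other lineage descending from that same node — the sister group — is (OTU56,OTU12); its 2 tips in alphabetical order are the answer.

OTU12, OTU56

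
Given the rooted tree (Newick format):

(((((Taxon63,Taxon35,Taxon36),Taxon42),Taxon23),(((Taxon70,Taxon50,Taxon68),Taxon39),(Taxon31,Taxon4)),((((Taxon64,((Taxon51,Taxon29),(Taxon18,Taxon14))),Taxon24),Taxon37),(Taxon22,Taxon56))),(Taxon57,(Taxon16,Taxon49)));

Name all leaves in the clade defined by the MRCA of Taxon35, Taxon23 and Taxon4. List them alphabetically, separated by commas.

Tracing Taxon35: it sits inside (Taxon63,Taxon35,Taxon36).
Tracing Taxon23: it sits inside (((Taxon63,Taxon35,Taxon36),Taxon42),Taxon23).
Tracing Taxon4: it sits inside (Taxon31,Taxon4).
The smallest clade enclosing all 3 is ((((Taxon63,Taxon35,Taxon36),Taxon42),Taxon23),(((Taxon70,Taxon50,Taxon68),Taxon39),(Taxon31,Taxon4)),((((Taxon64,((Taxon51,Taxon29),(Taxon18,Taxon14))),Taxon24),Taxon37),(Taxon22,Taxon56))); the answer is its 20 terminal taxa in alphabetical order.

Taxon14, Taxon18, Taxon22, Taxon23, Taxon24, Taxon29, Taxon31, Taxon35, Taxon36, Taxon37, Taxon39, Taxon4, Taxon42, Taxon50, Taxon51, Taxon56, Taxon63, Taxon64, Taxon68, Taxon70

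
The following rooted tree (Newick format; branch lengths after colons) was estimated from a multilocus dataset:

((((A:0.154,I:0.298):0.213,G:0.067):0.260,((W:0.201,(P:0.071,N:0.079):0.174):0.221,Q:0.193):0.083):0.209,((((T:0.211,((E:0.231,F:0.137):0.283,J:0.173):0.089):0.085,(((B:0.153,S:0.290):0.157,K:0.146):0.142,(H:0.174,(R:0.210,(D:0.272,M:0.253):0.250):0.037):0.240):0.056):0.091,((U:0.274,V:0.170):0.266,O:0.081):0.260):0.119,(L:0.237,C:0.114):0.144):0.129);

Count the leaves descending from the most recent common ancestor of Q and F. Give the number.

The MRCA of Q and F is the root, so the clade is the entire tree.
That clade contains 23 terminal taxa: A, B, C, D, E, F, G, H, I, J, K, L, M, N, O, P, Q, R, S, T, U, V, W.

23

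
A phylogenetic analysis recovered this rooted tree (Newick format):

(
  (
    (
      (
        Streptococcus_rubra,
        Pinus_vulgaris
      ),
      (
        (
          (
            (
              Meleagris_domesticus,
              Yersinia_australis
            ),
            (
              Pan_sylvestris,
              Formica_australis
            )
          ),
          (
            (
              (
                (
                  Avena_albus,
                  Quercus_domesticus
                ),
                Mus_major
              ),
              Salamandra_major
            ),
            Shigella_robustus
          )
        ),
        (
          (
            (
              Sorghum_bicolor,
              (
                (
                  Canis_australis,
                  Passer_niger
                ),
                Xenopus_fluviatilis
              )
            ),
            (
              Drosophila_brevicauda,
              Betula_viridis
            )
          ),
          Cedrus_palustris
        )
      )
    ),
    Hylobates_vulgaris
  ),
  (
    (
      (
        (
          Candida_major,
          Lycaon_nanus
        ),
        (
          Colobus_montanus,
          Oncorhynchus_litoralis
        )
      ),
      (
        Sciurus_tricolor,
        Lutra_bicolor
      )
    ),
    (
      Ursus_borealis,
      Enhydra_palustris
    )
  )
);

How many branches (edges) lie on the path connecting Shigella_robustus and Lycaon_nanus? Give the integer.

The MRCA of Shigella_robustus and Lycaon_nanus is the root of the tree.
From Shigella_robustus up to that node: 6 branches. From Lycaon_nanus up to the same node: 5 branches. Total: 6 + 5 = 11.

11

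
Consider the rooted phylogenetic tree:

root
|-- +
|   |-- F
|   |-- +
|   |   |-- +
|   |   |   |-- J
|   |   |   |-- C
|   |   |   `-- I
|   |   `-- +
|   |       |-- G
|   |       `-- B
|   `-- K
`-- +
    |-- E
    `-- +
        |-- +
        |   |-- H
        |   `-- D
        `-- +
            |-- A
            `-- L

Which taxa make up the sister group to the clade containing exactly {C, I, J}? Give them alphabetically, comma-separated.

B, G

The clade containing exactly {C, I, J} attaches to the tree at the node subtending ((J,C,I),(G,B)).
The other lineage descending from that same node — the sister group — is (G,B); its 2 tips in alphabetical order are the answer.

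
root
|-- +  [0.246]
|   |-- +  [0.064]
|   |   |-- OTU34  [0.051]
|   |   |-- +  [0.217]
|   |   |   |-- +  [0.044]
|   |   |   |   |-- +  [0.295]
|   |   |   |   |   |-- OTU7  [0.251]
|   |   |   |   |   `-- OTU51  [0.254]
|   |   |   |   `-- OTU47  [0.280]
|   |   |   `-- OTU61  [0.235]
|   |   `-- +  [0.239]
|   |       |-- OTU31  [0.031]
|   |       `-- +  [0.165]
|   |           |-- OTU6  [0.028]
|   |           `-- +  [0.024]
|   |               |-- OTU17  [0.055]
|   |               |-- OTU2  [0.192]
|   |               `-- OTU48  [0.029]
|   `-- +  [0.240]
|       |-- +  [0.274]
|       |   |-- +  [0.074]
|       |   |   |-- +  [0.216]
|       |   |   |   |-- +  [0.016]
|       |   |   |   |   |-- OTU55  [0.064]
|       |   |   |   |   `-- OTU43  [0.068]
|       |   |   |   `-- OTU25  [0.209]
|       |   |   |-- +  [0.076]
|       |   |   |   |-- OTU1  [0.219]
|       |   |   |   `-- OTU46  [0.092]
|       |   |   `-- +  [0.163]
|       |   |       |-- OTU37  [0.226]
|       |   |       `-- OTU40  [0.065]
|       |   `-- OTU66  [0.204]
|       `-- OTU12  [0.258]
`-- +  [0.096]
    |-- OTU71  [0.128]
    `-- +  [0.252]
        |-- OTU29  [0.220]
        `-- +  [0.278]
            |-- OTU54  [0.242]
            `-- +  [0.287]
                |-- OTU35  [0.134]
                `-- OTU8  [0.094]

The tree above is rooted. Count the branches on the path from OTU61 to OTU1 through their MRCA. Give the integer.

The MRCA of OTU61 and OTU1 is the node subtending ((OTU34,(((OTU7,OTU51),OTU47),OTU61),(OTU31,(OTU6,(OTU17,OTU2,OTU48)))),(((((OTU55,OTU43),OTU25),(OTU1,OTU46),(OTU37,OTU40)),OTU66),OTU12)).
From OTU61 up to that node: 3 branches. From OTU1 up to the same node: 5 branches. Total: 3 + 5 = 8.

8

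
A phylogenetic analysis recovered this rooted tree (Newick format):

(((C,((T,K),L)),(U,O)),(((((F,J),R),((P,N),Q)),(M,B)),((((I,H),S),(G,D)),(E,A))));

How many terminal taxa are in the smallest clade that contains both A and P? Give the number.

15

The MRCA of A and P is the node subtending (((((F,J),R),((P,N),Q)),(M,B)),((((I,H),S),(G,D)),(E,A))).
That clade contains 15 terminal taxa: A, B, D, E, F, G, H, I, J, M, N, P, Q, R, S.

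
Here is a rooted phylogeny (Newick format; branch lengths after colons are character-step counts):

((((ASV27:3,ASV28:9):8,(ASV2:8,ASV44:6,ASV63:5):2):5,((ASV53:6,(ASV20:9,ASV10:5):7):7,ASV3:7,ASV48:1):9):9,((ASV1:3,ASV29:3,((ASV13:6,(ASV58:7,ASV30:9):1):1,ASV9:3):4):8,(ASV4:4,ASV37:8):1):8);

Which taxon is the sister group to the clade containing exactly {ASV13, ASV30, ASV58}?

ASV9

The clade containing exactly {ASV13, ASV30, ASV58} attaches to the tree at the node subtending ((ASV13,(ASV58,ASV30)),ASV9).
The other lineage descending from that same node — the sister group — is the single tip ASV9.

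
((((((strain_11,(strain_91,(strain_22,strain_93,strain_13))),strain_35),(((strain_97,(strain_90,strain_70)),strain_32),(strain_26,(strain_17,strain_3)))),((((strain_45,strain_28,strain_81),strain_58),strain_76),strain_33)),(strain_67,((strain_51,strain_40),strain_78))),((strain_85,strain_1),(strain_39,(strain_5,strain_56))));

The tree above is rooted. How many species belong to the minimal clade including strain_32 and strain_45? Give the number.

The MRCA of strain_32 and strain_45 is the node subtending ((((strain_11,(strain_91,(strain_22,strain_93,strain_13))),strain_35),(((strain_97,(strain_90,strain_70)),strain_32),(strain_26,(strain_17,strain_3)))),((((strain_45,strain_28,strain_81),strain_58),strain_76),strain_33)).
That clade contains 19 terminal taxa: strain_11, strain_13, strain_17, strain_22, strain_26, strain_28, strain_3, strain_32, strain_33, strain_35, strain_45, strain_58, strain_70, strain_76, strain_81, strain_90, strain_91, strain_93, strain_97.

19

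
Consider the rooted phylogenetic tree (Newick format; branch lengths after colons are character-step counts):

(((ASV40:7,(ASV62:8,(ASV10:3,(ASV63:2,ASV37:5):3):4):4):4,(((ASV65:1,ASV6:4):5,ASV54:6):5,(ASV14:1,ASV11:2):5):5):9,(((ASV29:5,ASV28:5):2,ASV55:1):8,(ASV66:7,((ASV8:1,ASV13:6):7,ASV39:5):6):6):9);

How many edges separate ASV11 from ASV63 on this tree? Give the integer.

8

The MRCA of ASV11 and ASV63 is the node subtending ((ASV40,(ASV62,(ASV10,(ASV63,ASV37)))),(((ASV65,ASV6),ASV54),(ASV14,ASV11))).
From ASV11 up to that node: 3 branches. From ASV63 up to the same node: 5 branches. Total: 3 + 5 = 8.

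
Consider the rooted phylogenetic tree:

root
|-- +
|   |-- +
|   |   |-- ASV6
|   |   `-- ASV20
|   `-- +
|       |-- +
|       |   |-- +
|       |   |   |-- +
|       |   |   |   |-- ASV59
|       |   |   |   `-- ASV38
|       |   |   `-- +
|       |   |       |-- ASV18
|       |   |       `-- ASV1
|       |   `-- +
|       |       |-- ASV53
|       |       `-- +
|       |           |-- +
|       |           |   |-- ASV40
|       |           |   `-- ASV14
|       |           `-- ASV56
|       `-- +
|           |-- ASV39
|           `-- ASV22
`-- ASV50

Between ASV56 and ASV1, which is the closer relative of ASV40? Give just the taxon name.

The MRCA of ASV40 and ASV56 subtends ((ASV40,ASV14),ASV56) (3 taxa).
The MRCA of ASV40 and ASV1 subtends (((ASV59,ASV38),(ASV18,ASV1)),(ASV53,((ASV40,ASV14),ASV56))) (8 taxa).
The first is nested inside the second, so ASV40 shares a more recent common ancestor with ASV56.

ASV56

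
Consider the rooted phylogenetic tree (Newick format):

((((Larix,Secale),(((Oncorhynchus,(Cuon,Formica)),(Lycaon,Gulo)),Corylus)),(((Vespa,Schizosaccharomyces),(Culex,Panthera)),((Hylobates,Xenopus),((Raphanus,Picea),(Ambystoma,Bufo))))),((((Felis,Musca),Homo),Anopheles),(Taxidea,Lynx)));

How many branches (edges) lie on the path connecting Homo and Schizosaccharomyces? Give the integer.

9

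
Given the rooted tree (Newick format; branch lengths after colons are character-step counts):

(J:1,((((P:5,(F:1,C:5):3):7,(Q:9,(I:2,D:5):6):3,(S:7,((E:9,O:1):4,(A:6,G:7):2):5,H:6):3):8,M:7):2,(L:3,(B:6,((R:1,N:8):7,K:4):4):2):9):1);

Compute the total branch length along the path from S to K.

39

The path runs S → … → MRCA → … → K; the MRCA is the node subtending ((((P,(F,C)),(Q,(I,D)),(S,((E,O),(A,G)),H)),M),(L,(B,((R,N),K)))).
Branch lengths along that path: 7 + 3 + 8 + 2 + 9 + 2 + 4 + 4 = 39.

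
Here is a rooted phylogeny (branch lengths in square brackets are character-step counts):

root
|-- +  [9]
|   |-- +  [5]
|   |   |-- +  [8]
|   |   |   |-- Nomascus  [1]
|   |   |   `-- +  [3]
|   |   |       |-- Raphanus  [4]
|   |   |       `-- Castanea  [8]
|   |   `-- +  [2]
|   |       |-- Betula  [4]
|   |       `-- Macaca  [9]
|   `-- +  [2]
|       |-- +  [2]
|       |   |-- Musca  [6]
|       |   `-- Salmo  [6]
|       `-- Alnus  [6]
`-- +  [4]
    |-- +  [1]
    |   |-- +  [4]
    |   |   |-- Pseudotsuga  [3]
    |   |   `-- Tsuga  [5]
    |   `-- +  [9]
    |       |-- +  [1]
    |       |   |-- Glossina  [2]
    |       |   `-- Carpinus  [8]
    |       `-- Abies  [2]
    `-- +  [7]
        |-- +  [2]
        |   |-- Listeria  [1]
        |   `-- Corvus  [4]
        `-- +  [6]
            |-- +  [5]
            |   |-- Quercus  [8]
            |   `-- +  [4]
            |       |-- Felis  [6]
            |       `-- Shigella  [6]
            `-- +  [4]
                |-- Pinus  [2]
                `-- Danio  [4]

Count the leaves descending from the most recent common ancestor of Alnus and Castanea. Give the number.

8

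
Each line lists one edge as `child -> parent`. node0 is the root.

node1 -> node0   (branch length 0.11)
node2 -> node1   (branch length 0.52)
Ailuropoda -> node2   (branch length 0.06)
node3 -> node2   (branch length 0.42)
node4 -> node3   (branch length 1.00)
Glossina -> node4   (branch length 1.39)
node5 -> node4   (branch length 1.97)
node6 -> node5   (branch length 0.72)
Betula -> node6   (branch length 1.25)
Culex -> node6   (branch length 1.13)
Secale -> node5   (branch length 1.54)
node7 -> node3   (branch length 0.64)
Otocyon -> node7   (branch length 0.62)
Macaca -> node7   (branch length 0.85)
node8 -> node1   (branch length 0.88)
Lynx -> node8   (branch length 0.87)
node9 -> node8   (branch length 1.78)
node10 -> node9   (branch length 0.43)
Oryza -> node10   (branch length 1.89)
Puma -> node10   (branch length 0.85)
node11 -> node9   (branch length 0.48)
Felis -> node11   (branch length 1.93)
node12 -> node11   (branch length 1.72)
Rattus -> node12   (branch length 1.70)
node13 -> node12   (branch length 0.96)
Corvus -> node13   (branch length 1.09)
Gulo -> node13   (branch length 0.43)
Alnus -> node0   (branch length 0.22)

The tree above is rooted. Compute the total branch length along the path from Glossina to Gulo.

9.58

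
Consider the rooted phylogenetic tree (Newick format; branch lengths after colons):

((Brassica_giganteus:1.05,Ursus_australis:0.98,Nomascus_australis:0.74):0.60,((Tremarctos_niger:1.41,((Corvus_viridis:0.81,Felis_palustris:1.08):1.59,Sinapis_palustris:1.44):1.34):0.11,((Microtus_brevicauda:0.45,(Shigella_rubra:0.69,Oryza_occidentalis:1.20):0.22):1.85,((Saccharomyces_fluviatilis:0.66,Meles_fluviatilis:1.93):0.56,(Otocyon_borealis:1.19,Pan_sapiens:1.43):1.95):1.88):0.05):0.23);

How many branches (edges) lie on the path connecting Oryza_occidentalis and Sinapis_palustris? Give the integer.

The MRCA of Oryza_occidentalis and Sinapis_palustris is the node subtending ((Tremarctos_niger,((Corvus_viridis,Felis_palustris),Sinapis_palustris)),((Microtus_brevicauda,(Shigella_rubra,Oryza_occidentalis)),((Saccharomyces_fluviatilis,Meles_fluviatilis),(Otocyon_borealis,Pan_sapiens)))).
From Oryza_occidentalis up to that node: 4 branches. From Sinapis_palustris up to the same node: 3 branches. Total: 4 + 3 = 7.

7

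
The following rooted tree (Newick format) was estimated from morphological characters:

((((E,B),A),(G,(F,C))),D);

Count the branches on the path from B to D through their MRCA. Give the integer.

The MRCA of B and D is the root of the tree.
From B up to that node: 4 branches. From D up to the same node: 1 branch. Total: 4 + 1 = 5.

5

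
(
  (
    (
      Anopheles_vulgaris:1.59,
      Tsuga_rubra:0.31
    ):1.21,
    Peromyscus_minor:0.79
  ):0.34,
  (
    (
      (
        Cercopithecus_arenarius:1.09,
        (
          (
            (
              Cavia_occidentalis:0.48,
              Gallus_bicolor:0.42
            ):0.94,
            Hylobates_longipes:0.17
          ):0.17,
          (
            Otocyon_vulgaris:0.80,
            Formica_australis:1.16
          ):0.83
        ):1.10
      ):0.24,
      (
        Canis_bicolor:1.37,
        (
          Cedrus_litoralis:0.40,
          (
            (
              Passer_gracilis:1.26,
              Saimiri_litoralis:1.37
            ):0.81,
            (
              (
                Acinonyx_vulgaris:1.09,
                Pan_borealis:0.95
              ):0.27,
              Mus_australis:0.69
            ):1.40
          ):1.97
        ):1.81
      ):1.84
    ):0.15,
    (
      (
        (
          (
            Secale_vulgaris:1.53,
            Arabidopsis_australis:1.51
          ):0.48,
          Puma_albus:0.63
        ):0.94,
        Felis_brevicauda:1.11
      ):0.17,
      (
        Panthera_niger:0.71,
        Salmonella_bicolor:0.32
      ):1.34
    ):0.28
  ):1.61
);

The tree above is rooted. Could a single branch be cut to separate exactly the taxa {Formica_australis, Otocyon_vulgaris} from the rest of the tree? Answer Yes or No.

Yes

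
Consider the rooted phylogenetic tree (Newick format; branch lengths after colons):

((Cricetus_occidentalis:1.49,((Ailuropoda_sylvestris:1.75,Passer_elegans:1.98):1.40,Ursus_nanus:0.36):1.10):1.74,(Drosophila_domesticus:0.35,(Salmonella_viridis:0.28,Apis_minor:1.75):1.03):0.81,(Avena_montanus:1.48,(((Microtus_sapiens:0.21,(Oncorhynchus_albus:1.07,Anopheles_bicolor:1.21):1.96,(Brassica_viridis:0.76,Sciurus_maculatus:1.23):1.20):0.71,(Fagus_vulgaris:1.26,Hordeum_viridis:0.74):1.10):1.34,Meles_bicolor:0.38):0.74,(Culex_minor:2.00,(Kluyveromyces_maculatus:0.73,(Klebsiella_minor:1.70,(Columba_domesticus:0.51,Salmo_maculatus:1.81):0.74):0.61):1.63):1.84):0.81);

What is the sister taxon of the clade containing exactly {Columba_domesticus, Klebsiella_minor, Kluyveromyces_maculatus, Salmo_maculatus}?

Culex_minor

The clade containing exactly {Columba_domesticus, Klebsiella_minor, Kluyveromyces_maculatus, Salmo_maculatus} attaches to the tree at the node subtending (Culex_minor,(Kluyveromyces_maculatus,(Klebsiella_minor,(Columba_domesticus,Salmo_maculatus)))).
The other lineage descending from that same node — the sister group — is the single tip Culex_minor.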